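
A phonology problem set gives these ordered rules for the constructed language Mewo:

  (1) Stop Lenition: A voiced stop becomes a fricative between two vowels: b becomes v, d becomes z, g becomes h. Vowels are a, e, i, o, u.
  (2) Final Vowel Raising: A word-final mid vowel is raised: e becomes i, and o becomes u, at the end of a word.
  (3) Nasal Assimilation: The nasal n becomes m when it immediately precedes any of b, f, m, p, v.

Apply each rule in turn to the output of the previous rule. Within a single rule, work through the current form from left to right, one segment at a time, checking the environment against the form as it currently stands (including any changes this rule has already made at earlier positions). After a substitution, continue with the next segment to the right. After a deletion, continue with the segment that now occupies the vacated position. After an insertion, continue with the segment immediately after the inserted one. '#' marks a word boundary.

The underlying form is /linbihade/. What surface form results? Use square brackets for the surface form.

[limbihazi]

(1) Stop Lenition: [linbihade] → [linbihaze]
(2) Final Vowel Raising: [linbihaze] → [linbihazi]
(3) Nasal Assimilation: [linbihazi] → [limbihazi]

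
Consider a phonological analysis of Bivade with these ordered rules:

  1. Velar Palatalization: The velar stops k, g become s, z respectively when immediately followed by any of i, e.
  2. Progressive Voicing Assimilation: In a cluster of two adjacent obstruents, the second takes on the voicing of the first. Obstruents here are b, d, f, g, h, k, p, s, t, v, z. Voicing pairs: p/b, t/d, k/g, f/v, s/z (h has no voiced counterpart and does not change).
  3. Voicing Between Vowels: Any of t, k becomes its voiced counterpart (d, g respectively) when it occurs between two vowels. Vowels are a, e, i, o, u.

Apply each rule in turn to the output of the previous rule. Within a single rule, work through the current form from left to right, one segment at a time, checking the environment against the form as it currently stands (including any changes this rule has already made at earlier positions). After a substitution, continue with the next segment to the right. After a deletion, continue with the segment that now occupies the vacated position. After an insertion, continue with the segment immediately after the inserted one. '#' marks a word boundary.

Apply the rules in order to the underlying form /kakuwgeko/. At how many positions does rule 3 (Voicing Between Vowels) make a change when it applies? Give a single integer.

2

1 Velar Palatalization: [kakuwgeko] → [kakuwzeko]
2 Progressive Voicing Assimilation: no change — [kakuwzeko]
3 Voicing Between Vowels: [kakuwzeko] → [kaguwzego]
Rule 3 changed 2 position(s).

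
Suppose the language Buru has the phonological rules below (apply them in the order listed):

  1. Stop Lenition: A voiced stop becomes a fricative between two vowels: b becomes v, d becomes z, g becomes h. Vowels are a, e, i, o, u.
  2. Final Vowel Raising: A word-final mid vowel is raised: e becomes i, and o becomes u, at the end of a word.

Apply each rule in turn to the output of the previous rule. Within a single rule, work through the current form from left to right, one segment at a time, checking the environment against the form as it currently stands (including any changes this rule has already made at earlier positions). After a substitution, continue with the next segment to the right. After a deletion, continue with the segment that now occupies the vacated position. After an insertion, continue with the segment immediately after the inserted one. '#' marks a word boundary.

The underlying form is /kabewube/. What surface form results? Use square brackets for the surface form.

[kavewuvi]

1 Stop Lenition: [kabewube] → [kavewuve]
2 Final Vowel Raising: [kavewuve] → [kavewuvi]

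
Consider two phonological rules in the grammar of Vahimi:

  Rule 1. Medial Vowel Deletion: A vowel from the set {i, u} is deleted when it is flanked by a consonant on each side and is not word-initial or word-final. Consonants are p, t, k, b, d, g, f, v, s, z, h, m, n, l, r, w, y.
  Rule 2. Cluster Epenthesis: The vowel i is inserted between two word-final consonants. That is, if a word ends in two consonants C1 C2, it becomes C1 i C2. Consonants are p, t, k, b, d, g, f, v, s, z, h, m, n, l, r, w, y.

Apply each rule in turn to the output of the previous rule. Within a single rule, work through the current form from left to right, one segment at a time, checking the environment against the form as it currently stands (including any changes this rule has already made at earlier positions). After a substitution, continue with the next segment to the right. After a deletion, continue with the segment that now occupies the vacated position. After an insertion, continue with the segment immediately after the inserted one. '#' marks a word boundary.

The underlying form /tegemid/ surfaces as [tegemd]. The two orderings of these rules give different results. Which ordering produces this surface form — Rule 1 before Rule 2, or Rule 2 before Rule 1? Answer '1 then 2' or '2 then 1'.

2 then 1

Order 1 then 2:
  1 Medial Vowel Deletion: [tegemid] → [tegemd]
  2 Cluster Epenthesis: [tegemd] → [tegemid]
  result: [tegemid]
Order 2 then 1:
  2 Cluster Epenthesis: no change — [tegemid]
  1 Medial Vowel Deletion: [tegemid] → [tegemd]
  result: [tegemd]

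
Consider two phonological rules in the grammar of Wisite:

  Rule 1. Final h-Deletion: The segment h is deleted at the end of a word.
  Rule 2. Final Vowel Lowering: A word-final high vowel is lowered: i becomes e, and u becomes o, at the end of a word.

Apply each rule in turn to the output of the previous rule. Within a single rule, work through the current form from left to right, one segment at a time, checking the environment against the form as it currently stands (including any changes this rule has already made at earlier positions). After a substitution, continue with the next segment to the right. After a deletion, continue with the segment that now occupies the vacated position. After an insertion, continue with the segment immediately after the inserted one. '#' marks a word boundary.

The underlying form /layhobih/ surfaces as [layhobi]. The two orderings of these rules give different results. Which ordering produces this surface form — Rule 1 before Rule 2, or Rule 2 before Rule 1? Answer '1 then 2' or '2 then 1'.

2 then 1

Order 1 then 2:
  1 Final h-Deletion: [layhobih] → [layhobi]
  2 Final Vowel Lowering: [layhobi] → [layhobe]
  result: [layhobe]
Order 2 then 1:
  2 Final Vowel Lowering: no change — [layhobih]
  1 Final h-Deletion: [layhobih] → [layhobi]
  result: [layhobi]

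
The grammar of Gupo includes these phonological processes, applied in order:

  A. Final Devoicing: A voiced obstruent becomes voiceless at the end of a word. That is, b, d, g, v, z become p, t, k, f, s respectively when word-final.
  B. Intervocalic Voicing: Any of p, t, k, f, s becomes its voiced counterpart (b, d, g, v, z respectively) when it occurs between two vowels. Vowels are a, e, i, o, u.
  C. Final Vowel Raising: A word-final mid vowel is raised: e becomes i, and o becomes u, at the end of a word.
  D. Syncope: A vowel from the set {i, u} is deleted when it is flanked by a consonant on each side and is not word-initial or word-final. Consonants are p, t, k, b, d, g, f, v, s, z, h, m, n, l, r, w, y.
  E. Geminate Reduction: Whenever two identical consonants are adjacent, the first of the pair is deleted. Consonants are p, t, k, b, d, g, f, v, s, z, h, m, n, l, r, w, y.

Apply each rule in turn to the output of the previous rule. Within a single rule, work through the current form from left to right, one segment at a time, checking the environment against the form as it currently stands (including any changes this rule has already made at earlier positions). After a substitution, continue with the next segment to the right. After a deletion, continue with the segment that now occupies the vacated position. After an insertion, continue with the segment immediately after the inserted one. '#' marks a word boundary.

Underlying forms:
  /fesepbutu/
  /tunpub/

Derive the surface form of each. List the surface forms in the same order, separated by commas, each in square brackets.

/fesepbutu/:
  A Final Devoicing: no change — [fesepbutu]
  B Intervocalic Voicing: [fesepbutu] → [fezepbudu]
  C Final Vowel Raising: no change — [fezepbudu]
  D Syncope: [fezepbudu] → [fezepbdu]
  E Geminate Reduction: no change — [fezepbdu]
/tunpub/:
  A Final Devoicing: [tunpub] → [tunpup]
  B Intervocalic Voicing: no change — [tunpup]
  C Final Vowel Raising: no change — [tunpup]
  D Syncope: [tunpup] → [tnpp]
  E Geminate Reduction: [tnpp] → [tnp]

[fezepbdu], [tnp]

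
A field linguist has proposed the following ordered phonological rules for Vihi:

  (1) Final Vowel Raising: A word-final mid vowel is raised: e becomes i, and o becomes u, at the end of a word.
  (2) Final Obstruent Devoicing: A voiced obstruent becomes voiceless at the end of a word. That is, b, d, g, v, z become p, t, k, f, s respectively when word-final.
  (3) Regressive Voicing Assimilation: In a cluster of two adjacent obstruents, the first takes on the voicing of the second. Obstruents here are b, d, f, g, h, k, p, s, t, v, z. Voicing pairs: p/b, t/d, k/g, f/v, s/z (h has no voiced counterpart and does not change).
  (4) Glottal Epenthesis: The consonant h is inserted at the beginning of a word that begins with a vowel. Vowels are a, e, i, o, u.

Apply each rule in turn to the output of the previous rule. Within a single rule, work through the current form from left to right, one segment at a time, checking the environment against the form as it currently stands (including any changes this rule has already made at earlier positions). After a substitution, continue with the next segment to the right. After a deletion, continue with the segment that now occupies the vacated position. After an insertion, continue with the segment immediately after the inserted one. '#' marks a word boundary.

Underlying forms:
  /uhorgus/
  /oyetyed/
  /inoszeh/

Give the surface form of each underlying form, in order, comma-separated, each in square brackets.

/uhorgus/:
  (1) Final Vowel Raising: no change — [uhorgus]
  (2) Final Obstruent Devoicing: no change — [uhorgus]
  (3) Regressive Voicing Assimilation: no change — [uhorgus]
  (4) Glottal Epenthesis: [uhorgus] → [huhorgus]
/oyetyed/:
  (1) Final Vowel Raising: no change — [oyetyed]
  (2) Final Obstruent Devoicing: [oyetyed] → [oyetyet]
  (3) Regressive Voicing Assimilation: no change — [oyetyet]
  (4) Glottal Epenthesis: [oyetyet] → [hoyetyet]
/inoszeh/:
  (1) Final Vowel Raising: no change — [inoszeh]
  (2) Final Obstruent Devoicing: no change — [inoszeh]
  (3) Regressive Voicing Assimilation: [inoszeh] → [inozzeh]
  (4) Glottal Epenthesis: [inozzeh] → [hinozzeh]

[huhorgus], [hoyetyet], [hinozzeh]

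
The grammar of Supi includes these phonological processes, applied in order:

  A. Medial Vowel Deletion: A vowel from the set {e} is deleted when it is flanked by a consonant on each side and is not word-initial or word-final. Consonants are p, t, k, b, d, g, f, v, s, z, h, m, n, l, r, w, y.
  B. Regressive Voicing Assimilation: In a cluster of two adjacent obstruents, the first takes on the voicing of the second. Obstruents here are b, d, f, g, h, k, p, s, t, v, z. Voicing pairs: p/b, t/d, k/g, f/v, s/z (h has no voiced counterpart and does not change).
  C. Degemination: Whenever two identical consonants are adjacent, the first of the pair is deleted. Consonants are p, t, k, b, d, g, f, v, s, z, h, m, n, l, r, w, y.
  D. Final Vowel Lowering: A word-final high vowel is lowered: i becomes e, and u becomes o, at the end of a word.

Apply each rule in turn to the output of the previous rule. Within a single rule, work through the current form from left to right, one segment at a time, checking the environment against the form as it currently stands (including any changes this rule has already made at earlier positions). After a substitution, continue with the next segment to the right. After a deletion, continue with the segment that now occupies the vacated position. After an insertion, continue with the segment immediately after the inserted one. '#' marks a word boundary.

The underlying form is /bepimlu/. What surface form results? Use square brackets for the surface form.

[pimlo]

A Medial Vowel Deletion: [bepimlu] → [bpimlu]
B Regressive Voicing Assimilation: [bpimlu] → [ppimlu]
C Degemination: [ppimlu] → [pimlu]
D Final Vowel Lowering: [pimlu] → [pimlo]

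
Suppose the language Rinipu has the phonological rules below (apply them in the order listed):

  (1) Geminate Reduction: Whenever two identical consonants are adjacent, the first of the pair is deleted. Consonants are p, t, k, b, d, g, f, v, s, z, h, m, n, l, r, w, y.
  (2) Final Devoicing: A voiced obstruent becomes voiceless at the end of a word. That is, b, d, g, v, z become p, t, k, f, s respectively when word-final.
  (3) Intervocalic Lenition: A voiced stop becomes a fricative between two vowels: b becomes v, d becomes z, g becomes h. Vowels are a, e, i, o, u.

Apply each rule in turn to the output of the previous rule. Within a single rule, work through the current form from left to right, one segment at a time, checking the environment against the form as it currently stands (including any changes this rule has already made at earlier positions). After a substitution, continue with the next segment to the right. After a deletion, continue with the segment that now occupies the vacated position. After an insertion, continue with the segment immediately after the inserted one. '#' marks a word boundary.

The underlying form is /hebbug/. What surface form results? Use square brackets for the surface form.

(1) Geminate Reduction: [hebbug] → [hebug]
(2) Final Devoicing: [hebug] → [hebuk]
(3) Intervocalic Lenition: [hebuk] → [hevuk]

[hevuk]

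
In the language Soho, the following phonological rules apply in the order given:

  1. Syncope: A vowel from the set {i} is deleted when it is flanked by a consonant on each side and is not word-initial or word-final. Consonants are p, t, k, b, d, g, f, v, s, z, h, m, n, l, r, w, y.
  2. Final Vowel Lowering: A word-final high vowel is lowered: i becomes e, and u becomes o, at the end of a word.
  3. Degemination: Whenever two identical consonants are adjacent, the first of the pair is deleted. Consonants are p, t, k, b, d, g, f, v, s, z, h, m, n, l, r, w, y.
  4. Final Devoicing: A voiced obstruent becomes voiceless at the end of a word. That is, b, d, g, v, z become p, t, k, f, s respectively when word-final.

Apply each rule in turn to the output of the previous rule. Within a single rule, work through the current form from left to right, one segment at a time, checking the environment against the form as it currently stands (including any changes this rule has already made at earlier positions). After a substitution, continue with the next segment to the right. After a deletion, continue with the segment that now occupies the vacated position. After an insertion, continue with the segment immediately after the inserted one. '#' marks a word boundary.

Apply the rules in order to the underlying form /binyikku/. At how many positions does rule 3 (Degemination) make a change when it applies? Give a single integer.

1

1 Syncope: [binyikku] → [bnykku]
2 Final Vowel Lowering: [bnykku] → [bnykko]
3 Degemination: [bnykko] → [bnyko]
4 Final Devoicing: no change — [bnyko]
Rule 3 changed 1 position(s).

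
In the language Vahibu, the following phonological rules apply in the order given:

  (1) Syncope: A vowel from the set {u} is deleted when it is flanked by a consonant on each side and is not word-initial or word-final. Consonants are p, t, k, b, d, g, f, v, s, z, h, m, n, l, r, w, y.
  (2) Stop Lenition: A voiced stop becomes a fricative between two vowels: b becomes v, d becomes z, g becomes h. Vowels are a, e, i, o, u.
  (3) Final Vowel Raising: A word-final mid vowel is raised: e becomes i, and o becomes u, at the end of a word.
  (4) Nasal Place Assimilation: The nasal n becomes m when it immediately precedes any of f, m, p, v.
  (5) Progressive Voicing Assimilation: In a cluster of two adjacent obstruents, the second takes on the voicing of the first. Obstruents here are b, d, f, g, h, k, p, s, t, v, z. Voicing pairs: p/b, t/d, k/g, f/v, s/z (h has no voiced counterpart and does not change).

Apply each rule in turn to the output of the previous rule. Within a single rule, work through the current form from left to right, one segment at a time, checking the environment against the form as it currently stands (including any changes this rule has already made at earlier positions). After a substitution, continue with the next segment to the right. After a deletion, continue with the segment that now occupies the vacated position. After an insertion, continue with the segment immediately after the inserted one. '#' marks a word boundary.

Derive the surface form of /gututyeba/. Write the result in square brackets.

(1) Syncope: [gututyeba] → [gttyeba]
(2) Stop Lenition: [gttyeba] → [gttyeva]
(3) Final Vowel Raising: no change — [gttyeva]
(4) Nasal Place Assimilation: no change — [gttyeva]
(5) Progressive Voicing Assimilation: [gttyeva] → [gddyeva]

[gddyeva]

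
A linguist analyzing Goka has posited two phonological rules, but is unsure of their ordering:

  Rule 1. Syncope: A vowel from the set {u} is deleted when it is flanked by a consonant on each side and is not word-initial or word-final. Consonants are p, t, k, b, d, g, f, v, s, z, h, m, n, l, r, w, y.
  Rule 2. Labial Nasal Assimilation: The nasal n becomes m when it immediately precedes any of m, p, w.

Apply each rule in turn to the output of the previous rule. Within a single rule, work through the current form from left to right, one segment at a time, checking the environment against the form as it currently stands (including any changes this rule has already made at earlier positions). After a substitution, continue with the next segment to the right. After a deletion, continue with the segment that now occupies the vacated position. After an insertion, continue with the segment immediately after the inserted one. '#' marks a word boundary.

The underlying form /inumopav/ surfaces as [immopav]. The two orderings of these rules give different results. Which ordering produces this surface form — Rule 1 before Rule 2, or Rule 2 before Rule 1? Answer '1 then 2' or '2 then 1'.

Order 1 then 2:
  1 Syncope: [inumopav] → [inmopav]
  2 Labial Nasal Assimilation: [inmopav] → [immopav]
  result: [immopav]
Order 2 then 1:
  2 Labial Nasal Assimilation: no change — [inumopav]
  1 Syncope: [inumopav] → [inmopav]
  result: [inmopav]

1 then 2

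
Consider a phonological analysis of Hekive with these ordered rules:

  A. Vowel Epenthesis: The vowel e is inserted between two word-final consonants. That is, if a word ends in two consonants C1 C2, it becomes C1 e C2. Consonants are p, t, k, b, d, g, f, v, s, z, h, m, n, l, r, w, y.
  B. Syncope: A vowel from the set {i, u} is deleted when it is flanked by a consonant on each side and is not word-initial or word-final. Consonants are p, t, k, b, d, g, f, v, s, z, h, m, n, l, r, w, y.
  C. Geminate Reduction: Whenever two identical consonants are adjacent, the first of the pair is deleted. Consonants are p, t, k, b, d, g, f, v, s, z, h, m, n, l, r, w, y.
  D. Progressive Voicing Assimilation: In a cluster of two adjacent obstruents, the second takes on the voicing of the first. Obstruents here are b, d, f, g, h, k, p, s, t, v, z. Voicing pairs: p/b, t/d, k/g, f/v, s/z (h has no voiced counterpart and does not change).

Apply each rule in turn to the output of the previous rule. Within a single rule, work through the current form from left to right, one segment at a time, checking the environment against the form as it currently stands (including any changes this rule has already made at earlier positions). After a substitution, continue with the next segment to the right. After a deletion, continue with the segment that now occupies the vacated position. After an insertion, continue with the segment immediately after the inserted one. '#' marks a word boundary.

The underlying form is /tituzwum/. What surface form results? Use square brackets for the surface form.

[tswm]

A Vowel Epenthesis: no change — [tituzwum]
B Syncope: [tituzwum] → [ttzwm]
C Geminate Reduction: [ttzwm] → [tzwm]
D Progressive Voicing Assimilation: [tzwm] → [tswm]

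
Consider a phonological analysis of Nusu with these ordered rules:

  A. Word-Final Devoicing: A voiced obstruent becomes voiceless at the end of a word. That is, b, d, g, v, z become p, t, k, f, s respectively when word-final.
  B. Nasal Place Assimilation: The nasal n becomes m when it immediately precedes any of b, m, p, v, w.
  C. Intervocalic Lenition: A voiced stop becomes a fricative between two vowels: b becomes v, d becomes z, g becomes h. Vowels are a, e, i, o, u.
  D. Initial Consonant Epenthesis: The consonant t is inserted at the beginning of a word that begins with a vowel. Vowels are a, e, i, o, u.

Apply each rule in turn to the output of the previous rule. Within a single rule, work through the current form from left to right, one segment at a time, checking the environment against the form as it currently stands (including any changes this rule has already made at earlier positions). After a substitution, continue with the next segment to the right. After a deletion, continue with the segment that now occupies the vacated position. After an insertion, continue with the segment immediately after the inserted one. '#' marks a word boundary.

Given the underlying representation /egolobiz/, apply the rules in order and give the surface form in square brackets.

[teholovis]

A Word-Final Devoicing: [egolobiz] → [egolobis]
B Nasal Place Assimilation: no change — [egolobis]
C Intervocalic Lenition: [egolobis] → [eholovis]
D Initial Consonant Epenthesis: [eholovis] → [teholovis]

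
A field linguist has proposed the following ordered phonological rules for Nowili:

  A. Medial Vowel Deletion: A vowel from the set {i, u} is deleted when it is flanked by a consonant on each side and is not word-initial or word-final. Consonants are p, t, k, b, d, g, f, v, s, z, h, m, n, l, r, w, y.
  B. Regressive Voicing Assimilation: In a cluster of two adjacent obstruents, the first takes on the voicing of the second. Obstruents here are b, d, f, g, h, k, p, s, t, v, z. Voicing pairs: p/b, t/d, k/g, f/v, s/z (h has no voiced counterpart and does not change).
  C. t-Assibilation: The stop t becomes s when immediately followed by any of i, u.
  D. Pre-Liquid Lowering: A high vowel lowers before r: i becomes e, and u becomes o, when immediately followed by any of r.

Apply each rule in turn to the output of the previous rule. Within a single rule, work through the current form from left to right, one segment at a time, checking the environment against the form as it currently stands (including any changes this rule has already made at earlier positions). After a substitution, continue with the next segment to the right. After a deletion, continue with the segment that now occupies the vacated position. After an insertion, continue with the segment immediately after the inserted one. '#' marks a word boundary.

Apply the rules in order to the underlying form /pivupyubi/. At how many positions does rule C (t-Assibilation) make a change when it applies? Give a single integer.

A Medial Vowel Deletion: [pivupyubi] → [pvpybi]
B Regressive Voicing Assimilation: [pvpybi] → [bfpybi]
C t-Assibilation: no change — [bfpybi]
D Pre-Liquid Lowering: no change — [bfpybi]
Rule C changed 0 position(s).

0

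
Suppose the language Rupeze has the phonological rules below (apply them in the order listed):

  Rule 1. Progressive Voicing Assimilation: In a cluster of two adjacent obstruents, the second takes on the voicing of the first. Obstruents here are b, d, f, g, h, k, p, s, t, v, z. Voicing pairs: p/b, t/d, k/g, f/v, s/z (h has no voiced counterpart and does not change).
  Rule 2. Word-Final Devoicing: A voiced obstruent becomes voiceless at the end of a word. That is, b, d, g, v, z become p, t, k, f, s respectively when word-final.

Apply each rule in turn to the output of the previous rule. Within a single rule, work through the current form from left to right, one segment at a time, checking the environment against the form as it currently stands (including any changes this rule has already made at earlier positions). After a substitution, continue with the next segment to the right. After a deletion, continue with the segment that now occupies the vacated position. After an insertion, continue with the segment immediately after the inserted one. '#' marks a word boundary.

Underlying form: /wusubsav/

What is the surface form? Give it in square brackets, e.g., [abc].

[wusubzaf]

Rule 1 Progressive Voicing Assimilation: [wusubsav] → [wusubzav]
Rule 2 Word-Final Devoicing: [wusubzav] → [wusubzaf]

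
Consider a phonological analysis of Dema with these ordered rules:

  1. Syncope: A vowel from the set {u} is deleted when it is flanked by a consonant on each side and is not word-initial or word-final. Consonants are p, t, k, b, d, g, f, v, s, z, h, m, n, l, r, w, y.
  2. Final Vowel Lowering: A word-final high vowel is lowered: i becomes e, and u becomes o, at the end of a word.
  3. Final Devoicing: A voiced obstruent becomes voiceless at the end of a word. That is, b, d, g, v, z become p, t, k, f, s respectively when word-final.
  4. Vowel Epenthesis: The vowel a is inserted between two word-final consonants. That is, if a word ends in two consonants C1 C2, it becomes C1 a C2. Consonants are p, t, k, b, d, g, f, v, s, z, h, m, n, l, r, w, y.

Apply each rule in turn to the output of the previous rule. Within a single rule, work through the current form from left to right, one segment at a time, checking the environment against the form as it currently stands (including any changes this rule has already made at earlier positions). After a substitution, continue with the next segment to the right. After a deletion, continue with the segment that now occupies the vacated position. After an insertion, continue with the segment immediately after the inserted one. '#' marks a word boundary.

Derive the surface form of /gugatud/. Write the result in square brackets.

[ggatat]

1 Syncope: [gugatud] → [ggatd]
2 Final Vowel Lowering: no change — [ggatd]
3 Final Devoicing: [ggatd] → [ggatt]
4 Vowel Epenthesis: [ggatt] → [ggatat]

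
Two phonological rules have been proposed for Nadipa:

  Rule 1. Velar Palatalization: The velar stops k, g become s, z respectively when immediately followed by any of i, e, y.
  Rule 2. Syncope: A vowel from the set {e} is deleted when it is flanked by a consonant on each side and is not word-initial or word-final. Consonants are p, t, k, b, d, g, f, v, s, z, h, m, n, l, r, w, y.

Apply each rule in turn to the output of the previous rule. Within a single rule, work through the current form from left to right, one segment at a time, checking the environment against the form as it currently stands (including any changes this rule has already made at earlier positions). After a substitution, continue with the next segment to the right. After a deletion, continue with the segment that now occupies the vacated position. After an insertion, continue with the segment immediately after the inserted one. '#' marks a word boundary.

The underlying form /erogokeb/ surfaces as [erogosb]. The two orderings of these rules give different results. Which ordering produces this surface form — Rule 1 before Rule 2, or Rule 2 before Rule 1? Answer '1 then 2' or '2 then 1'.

Order 1 then 2:
  1 Velar Palatalization: [erogokeb] → [erogoseb]
  2 Syncope: [erogoseb] → [erogosb]
  result: [erogosb]
Order 2 then 1:
  2 Syncope: [erogokeb] → [erogokb]
  1 Velar Palatalization: no change — [erogokb]
  result: [erogokb]

1 then 2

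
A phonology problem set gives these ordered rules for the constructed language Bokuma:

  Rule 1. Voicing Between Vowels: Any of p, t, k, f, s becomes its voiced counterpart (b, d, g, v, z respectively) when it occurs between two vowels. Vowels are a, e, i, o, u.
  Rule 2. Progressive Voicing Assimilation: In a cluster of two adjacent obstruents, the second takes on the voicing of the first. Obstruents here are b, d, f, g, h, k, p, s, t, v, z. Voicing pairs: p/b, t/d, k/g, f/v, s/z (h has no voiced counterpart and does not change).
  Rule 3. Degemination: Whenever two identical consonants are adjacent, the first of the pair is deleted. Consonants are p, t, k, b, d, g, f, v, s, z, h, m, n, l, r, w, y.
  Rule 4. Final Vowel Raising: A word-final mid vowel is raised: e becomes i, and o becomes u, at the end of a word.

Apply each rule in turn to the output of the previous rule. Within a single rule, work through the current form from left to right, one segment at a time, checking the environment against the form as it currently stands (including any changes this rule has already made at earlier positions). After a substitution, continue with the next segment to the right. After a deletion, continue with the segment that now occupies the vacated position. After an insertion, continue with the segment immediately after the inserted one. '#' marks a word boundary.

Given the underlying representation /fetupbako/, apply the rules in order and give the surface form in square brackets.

[fedupagu]

Rule 1 Voicing Between Vowels: [fetupbako] → [fedupbago]
Rule 2 Progressive Voicing Assimilation: [fedupbago] → [feduppago]
Rule 3 Degemination: [feduppago] → [fedupago]
Rule 4 Final Vowel Raising: [fedupago] → [fedupagu]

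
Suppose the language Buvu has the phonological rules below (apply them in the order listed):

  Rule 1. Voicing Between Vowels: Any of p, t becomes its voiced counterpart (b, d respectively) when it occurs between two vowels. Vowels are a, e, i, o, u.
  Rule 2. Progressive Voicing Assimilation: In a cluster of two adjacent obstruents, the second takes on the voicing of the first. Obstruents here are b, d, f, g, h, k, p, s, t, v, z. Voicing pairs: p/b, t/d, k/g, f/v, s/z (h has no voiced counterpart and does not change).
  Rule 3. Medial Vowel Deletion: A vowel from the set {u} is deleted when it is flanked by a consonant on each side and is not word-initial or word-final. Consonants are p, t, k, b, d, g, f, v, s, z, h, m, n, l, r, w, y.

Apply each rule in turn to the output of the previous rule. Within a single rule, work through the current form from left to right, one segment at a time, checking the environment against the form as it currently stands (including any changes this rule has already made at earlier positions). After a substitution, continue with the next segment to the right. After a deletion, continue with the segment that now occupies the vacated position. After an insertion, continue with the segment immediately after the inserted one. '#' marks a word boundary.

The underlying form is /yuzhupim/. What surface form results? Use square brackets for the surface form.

Rule 1 Voicing Between Vowels: [yuzhupim] → [yuzhubim]
Rule 2 Progressive Voicing Assimilation: no change — [yuzhubim]
Rule 3 Medial Vowel Deletion: [yuzhubim] → [yzhbim]

[yzhbim]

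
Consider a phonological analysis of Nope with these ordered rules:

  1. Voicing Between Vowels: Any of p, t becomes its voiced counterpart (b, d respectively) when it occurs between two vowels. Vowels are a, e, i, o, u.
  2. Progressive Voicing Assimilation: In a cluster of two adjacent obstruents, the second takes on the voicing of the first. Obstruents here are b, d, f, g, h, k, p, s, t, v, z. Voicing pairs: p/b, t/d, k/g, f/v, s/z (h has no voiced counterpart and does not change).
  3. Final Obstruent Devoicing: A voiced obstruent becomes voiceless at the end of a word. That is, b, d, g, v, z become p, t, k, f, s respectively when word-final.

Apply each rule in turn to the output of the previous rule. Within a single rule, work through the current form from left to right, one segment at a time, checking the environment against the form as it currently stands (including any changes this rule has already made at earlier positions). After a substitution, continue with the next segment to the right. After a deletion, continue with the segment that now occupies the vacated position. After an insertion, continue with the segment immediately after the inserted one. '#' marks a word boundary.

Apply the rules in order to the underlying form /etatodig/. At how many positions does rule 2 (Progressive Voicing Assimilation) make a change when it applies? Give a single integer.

0

1 Voicing Between Vowels: [etatodig] → [edadodig]
2 Progressive Voicing Assimilation: no change — [edadodig]
3 Final Obstruent Devoicing: [edadodig] → [edadodik]
Rule 2 changed 0 position(s).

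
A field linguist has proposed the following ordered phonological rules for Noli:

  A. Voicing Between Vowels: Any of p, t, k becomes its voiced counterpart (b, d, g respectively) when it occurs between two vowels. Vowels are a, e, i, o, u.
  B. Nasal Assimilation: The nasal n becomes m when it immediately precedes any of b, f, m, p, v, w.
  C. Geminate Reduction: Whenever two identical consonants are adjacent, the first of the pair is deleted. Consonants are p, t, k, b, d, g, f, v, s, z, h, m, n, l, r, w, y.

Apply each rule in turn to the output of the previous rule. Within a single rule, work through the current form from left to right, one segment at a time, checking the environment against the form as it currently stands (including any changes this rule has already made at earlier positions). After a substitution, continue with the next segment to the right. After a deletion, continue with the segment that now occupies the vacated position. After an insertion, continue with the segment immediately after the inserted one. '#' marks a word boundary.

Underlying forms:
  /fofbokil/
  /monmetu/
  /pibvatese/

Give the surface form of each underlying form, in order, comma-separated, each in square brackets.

/fofbokil/:
  A Voicing Between Vowels: [fofbokil] → [fofbogil]
  B Nasal Assimilation: no change — [fofbogil]
  C Geminate Reduction: no change — [fofbogil]
/monmetu/:
  A Voicing Between Vowels: [monmetu] → [monmedu]
  B Nasal Assimilation: [monmedu] → [mommedu]
  C Geminate Reduction: [mommedu] → [momedu]
/pibvatese/:
  A Voicing Between Vowels: [pibvatese] → [pibvadese]
  B Nasal Assimilation: no change — [pibvadese]
  C Geminate Reduction: no change — [pibvadese]

[fofbogil], [momedu], [pibvadese]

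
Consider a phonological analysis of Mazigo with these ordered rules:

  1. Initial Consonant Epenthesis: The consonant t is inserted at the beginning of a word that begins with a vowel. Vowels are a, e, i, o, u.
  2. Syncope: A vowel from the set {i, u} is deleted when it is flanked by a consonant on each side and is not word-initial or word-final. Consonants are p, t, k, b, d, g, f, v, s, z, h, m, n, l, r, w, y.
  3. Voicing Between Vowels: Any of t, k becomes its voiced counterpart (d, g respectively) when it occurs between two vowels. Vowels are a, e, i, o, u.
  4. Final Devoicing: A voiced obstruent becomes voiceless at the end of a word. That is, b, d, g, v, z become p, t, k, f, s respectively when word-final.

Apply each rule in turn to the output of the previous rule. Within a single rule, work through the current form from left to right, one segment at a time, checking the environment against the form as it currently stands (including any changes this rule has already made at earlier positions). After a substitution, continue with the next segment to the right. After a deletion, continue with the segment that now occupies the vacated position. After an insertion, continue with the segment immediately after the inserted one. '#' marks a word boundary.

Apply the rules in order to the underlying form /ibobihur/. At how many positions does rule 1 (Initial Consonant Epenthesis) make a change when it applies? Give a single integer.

1

1 Initial Consonant Epenthesis: [ibobihur] → [tibobihur]
2 Syncope: [tibobihur] → [tbobhr]
3 Voicing Between Vowels: no change — [tbobhr]
4 Final Devoicing: no change — [tbobhr]
Rule 1 changed 1 position(s).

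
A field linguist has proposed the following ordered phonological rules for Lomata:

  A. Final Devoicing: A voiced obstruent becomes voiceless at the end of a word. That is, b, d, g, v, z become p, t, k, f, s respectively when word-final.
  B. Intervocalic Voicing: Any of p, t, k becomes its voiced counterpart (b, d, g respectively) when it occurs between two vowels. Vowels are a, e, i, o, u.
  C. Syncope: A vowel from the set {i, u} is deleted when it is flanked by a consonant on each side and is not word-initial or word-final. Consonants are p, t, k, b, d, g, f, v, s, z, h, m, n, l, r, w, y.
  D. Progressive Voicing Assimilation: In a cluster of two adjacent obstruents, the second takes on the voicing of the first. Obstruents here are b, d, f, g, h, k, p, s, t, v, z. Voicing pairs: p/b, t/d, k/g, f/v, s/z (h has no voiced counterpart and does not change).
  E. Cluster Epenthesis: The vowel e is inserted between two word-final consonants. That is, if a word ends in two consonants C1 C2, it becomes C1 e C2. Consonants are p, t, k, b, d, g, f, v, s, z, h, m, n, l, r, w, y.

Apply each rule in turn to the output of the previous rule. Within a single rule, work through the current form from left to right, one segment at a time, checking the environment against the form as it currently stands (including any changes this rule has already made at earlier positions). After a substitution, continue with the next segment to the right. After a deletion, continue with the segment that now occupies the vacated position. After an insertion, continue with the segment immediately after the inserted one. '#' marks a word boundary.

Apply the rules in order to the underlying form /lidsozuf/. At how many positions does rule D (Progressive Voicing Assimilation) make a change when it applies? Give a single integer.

2

A Final Devoicing: no change — [lidsozuf]
B Intervocalic Voicing: no change — [lidsozuf]
C Syncope: [lidsozuf] → [ldsozf]
D Progressive Voicing Assimilation: [ldsozf] → [ldzozv]
E Cluster Epenthesis: [ldzozv] → [ldzozev]
Rule D changed 2 position(s).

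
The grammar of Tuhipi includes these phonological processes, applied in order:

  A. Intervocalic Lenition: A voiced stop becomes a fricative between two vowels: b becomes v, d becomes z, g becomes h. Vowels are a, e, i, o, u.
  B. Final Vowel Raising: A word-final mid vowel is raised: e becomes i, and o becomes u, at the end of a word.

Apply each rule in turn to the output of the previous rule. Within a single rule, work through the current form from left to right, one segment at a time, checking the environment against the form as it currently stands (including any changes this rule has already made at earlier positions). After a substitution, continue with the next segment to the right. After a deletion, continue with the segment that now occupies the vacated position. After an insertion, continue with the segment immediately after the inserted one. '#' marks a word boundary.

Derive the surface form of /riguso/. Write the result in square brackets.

A Intervocalic Lenition: [riguso] → [rihuso]
B Final Vowel Raising: [rihuso] → [rihusu]

[rihusu]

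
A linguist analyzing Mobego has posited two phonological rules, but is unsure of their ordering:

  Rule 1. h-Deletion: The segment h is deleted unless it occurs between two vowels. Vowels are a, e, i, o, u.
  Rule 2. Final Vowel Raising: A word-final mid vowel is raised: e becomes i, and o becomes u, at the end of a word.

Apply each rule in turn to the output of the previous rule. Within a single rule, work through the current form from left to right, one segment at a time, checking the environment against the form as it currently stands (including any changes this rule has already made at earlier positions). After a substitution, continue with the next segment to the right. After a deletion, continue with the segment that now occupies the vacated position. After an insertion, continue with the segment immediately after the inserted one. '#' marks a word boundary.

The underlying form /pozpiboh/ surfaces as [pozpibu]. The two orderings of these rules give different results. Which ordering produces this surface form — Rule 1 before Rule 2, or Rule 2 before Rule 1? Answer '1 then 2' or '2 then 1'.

Order 1 then 2:
  1 h-Deletion: [pozpiboh] → [pozpibo]
  2 Final Vowel Raising: [pozpibo] → [pozpibu]
  result: [pozpibu]
Order 2 then 1:
  2 Final Vowel Raising: no change — [pozpiboh]
  1 h-Deletion: [pozpiboh] → [pozpibo]
  result: [pozpibo]

1 then 2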